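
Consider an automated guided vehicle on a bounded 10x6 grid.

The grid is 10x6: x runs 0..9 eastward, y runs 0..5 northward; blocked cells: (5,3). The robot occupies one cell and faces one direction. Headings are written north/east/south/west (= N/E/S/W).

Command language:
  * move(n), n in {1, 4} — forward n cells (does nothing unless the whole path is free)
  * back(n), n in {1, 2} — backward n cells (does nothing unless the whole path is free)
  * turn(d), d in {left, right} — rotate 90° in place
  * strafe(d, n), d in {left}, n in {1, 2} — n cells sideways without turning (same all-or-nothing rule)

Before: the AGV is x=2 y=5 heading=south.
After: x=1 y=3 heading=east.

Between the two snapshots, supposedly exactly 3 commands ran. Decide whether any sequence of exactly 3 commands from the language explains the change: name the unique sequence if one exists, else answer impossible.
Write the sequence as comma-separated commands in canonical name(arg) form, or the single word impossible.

impossible

all 512 sequences checked — none match.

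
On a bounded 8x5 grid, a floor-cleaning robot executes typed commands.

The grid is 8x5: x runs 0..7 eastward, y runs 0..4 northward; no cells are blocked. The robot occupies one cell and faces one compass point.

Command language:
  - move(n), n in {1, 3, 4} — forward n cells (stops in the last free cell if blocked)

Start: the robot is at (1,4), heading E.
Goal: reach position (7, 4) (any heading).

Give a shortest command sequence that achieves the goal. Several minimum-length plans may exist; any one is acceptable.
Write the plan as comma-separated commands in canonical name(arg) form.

start: at (1,4), heading E
[1] after move(4): at (5,4), heading E
[2] after move(4): at (7,4), heading E
no 1-step plan works, so 2 is optimal.

move(4), move(4)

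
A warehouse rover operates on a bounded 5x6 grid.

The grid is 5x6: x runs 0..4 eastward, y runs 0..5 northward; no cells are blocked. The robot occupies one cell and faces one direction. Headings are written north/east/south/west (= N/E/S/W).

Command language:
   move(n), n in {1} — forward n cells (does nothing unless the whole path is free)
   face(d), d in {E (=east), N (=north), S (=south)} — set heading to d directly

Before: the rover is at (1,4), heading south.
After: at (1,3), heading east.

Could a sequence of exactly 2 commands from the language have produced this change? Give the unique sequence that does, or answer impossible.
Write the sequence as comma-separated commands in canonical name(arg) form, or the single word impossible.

move(1), face(E)

key: cell and facing (now E) both changed — the 2 commands mix motion and turning
initial: at (1,4), heading south
1. move(1) → at (1,3), heading south
2. face(E) → at (1,3), heading east
all 16 alternatives checked — unique.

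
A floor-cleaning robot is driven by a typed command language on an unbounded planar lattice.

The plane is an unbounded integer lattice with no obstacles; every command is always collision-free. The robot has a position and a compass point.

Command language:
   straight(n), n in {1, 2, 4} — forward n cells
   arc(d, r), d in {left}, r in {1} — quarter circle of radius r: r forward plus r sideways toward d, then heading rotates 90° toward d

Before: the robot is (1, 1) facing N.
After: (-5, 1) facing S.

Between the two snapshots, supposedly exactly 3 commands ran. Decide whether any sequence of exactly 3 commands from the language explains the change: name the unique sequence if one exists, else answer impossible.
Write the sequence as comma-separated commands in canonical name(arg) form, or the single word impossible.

arc(left, 1), straight(4), arc(left, 1)

key: cell and facing (now S) both changed — the 3 commands mix motion and turning
start: (1, 1) facing N
[1] after arc(left, 1): (0, 2) facing W
[2] after straight(4): (-4, 2) facing W
[3] after arc(left, 1): (-5, 1) facing S
uniquely the one of 64 3-step routes that fits.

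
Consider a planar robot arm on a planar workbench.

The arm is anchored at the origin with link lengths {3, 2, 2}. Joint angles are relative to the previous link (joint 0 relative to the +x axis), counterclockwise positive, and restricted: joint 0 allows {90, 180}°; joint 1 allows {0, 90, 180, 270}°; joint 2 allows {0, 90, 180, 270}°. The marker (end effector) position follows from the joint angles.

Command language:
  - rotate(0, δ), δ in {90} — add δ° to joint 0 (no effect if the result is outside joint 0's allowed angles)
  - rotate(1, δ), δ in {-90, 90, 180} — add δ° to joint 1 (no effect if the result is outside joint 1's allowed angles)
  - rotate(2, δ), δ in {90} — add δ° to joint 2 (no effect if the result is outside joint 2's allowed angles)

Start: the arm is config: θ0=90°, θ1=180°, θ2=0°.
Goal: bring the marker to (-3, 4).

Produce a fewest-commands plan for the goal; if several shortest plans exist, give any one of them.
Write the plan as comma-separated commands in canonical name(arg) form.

from: config: θ0=90°, θ1=180°, θ2=0°
1. rotate(1, 90) → config: θ0=90°, θ1=270°, θ2=0°
2. rotate(0, 90) → config: θ0=180°, θ1=270°, θ2=0°
minimal: 2 command(s), checked below 2.

rotate(1, 90), rotate(0, 90)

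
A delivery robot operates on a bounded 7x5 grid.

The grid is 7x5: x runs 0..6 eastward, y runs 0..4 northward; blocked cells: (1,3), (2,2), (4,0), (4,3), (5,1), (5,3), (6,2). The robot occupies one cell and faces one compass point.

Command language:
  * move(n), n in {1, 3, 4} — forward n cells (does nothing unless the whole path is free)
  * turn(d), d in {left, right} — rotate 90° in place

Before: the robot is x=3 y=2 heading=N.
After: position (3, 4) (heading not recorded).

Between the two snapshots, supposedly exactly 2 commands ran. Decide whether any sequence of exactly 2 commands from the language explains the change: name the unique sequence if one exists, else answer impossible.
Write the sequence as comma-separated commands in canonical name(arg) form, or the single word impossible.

initial: x=3 y=2 heading=N
step 1 (move(1)): x=3 y=3 heading=N
step 2 (move(1)): x=3 y=4 heading=N
no other 2-command option fits: unique.

move(1), move(1)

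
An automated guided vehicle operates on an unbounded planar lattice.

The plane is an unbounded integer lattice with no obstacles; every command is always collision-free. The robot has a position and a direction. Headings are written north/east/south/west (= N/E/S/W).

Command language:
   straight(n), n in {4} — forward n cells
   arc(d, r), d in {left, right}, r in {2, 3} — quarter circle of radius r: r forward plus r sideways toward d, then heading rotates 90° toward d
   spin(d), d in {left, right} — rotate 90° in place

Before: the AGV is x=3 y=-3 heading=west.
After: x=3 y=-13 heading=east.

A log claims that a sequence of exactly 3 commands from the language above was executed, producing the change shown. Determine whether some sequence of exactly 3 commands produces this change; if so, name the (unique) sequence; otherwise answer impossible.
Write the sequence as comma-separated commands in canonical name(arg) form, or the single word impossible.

key: position moved to (3,-13) AND the heading swung to E — translation plus rotation needed
begin: x=3 y=-3 heading=west
t=1 arc(left, 3) ⇒ x=0 y=-6 heading=south
t=2 straight(4) ⇒ x=0 y=-10 heading=south
t=3 arc(left, 3) ⇒ x=3 y=-13 heading=east
no rival 3-sequence matches.

arc(left, 3), straight(4), arc(left, 3)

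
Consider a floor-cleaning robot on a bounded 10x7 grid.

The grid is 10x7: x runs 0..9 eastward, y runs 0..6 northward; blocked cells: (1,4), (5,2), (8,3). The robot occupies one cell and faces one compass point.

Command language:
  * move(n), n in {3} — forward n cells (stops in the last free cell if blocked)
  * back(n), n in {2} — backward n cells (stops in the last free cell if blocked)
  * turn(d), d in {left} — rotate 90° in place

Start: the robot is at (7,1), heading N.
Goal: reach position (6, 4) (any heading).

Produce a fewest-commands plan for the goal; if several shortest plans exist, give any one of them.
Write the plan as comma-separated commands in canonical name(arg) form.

move(3), turn(left), back(2), move(3)

begin: at (7,1), heading N
[1] after move(3): at (7,4), heading N
[2] after turn(left): at (7,4), heading W
[3] after back(2): at (9,4), heading W
[4] after move(3): at (6,4), heading W
shorter routes all fall short; 4 is best.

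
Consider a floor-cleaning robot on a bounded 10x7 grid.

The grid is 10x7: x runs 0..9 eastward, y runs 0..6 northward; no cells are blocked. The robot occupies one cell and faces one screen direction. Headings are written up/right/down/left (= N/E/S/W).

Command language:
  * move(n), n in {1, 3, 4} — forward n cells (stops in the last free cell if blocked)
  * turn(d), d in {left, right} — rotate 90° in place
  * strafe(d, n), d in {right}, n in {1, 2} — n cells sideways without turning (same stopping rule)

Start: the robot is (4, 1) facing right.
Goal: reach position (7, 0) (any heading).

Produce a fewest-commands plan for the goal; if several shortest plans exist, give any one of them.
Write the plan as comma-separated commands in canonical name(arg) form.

begin: (4, 1) facing right
1. move(3) → (7, 1) facing right
2. strafe(right, 2) → (7, 0) facing right
no 1-step plan works, so 2 is optimal.

move(3), strafe(right, 2)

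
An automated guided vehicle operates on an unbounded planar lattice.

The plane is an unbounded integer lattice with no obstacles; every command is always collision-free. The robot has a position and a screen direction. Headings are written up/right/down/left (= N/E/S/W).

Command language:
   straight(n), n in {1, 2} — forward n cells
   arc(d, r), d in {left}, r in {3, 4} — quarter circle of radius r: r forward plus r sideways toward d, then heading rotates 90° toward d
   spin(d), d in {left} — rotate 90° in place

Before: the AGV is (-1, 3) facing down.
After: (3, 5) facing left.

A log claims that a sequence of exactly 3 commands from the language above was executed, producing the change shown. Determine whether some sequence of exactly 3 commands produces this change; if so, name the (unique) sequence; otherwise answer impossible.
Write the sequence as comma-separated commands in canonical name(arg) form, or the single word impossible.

arc(left, 4), arc(left, 3), arc(left, 3)

key: order matters: swapping arc(left, 4) and arc(left, 3) lands elsewhere
start: (-1, 3) facing down
step 1 (arc(left, 4)): (3, -1) facing right
step 2 (arc(left, 3)): (6, 2) facing up
step 3 (arc(left, 3)): (3, 5) facing left
no rival 3-sequence matches.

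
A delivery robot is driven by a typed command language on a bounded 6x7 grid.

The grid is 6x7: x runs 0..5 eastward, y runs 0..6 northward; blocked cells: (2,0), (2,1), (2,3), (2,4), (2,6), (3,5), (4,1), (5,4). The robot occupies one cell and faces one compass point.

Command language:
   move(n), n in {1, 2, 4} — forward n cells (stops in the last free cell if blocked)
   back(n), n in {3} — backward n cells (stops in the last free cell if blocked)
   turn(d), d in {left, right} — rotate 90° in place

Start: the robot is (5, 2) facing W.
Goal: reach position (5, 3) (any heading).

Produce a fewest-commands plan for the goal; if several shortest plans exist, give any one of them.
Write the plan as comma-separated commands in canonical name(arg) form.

turn(left), back(3)

t0: (5, 2) facing W
1. turn(left) → (5, 2) facing S
2. back(3) → (5, 3) facing S
minimal: 2 command(s), checked below 2.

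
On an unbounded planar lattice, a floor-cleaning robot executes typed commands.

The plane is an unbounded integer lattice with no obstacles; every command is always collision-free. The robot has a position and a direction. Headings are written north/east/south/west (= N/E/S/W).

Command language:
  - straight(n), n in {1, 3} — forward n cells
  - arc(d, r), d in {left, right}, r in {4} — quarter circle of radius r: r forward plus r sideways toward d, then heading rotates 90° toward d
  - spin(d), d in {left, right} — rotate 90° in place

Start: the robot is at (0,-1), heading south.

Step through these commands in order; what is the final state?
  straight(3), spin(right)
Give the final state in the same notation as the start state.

from: at (0,-1), heading south
[1] after straight(3): at (0,-4), heading south
[2] after spin(right): at (0,-4), heading west

at (0,-4), heading west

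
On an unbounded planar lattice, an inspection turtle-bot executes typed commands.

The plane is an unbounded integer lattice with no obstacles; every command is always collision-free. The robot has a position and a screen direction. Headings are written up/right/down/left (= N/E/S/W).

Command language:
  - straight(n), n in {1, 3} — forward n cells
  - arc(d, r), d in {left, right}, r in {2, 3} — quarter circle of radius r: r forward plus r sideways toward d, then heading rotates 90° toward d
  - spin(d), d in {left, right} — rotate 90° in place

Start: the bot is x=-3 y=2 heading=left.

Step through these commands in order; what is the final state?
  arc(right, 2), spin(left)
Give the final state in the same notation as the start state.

initial: x=-3 y=2 heading=left
t=1 arc(right, 2) ⇒ x=-5 y=4 heading=up
t=2 spin(left) ⇒ x=-5 y=4 heading=left

x=-5 y=4 heading=left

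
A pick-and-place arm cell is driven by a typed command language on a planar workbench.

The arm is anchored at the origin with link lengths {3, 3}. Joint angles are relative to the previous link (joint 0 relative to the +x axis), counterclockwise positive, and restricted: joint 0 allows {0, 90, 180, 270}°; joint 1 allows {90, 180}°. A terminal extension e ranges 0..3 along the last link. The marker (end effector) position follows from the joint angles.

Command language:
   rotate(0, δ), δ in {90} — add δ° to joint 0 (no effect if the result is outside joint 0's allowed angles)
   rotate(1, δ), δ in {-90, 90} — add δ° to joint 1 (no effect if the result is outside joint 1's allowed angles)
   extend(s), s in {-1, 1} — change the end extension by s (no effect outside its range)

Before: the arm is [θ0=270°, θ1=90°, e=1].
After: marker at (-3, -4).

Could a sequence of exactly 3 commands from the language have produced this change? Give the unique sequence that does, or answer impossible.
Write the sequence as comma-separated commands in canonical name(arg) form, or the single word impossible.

rotate(0, 90), rotate(0, 90), rotate(0, 90)

t0: [θ0=270°, θ1=90°, e=1]
step 1 (rotate(0, 90)): [θ0=0°, θ1=90°, e=1]
step 2 (rotate(0, 90)): [θ0=90°, θ1=90°, e=1]
step 3 (rotate(0, 90)): [θ0=180°, θ1=90°, e=1]
uniquely the one of 125 3-step routes that fits.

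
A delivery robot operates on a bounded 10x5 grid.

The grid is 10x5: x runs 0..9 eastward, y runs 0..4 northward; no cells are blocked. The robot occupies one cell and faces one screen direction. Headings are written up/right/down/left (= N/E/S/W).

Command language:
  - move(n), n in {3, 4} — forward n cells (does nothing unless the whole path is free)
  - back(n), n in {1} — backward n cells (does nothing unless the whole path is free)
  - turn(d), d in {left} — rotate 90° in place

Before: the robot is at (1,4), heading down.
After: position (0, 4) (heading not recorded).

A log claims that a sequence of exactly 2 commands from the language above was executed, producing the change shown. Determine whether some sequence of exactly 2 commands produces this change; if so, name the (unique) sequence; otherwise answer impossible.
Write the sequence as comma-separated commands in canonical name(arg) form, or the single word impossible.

turn(left), back(1)

key: order matters: swapping turn(left) and back(1) lands elsewhere
from: at (1,4), heading down
t=1 turn(left) ⇒ at (1,4), heading right
t=2 back(1) ⇒ at (0,4), heading right
no other 2-command option fits: unique.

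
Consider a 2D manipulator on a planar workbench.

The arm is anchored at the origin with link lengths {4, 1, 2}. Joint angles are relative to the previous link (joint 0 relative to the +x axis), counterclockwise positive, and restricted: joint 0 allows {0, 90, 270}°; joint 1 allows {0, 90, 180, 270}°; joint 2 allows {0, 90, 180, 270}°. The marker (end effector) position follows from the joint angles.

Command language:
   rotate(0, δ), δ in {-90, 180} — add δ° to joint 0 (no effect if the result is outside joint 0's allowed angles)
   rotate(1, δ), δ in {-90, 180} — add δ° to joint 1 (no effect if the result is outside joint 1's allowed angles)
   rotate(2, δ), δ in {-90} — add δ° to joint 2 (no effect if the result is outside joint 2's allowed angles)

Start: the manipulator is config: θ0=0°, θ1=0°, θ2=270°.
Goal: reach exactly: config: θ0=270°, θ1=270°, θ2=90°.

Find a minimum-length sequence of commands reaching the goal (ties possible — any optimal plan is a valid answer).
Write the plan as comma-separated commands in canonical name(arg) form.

rotate(0, -90), rotate(1, -90), rotate(2, -90), rotate(2, -90)

t0: config: θ0=0°, θ1=0°, θ2=270°
[1] after rotate(0, -90): config: θ0=270°, θ1=0°, θ2=270°
[2] after rotate(1, -90): config: θ0=270°, θ1=270°, θ2=270°
[3] after rotate(2, -90): config: θ0=270°, θ1=270°, θ2=180°
[4] after rotate(2, -90): config: θ0=270°, θ1=270°, θ2=90°
no 3-step plan works, so 4 is optimal.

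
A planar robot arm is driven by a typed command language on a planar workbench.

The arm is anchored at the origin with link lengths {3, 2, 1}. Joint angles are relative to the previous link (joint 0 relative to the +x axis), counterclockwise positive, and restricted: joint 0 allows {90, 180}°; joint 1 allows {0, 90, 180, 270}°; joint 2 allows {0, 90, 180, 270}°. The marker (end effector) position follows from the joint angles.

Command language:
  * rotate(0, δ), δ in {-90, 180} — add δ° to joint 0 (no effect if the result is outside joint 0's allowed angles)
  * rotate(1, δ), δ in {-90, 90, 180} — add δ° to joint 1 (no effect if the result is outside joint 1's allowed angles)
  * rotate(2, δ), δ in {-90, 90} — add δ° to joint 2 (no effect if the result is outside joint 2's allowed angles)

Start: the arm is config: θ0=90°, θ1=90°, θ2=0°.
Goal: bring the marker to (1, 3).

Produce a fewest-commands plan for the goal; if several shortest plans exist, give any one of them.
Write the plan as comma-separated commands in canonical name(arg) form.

begin: config: θ0=90°, θ1=90°, θ2=0°
1. rotate(2, 90) → config: θ0=90°, θ1=90°, θ2=90°
2. rotate(2, 90) → config: θ0=90°, θ1=90°, θ2=180°
3. rotate(1, 180) → config: θ0=90°, θ1=270°, θ2=180°
no 2-step plan works, so 3 is optimal.

rotate(2, 90), rotate(2, 90), rotate(1, 180)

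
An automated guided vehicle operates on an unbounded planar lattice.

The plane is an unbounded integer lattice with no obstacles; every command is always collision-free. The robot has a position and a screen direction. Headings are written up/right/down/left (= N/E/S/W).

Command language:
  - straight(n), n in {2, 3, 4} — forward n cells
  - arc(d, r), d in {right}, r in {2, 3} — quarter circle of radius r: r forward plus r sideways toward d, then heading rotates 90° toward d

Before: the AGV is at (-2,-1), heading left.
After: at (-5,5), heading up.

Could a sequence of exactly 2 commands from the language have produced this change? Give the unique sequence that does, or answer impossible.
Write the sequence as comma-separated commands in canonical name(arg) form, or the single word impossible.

arc(right, 3), straight(3)

key: position moved to (-5,5) AND the heading swung to N — translation plus rotation needed
t0: at (-2,-1), heading left
1. arc(right, 3) → at (-5,2), heading up
2. straight(3) → at (-5,5), heading up
uniquely the one of 25 2-step routes that fits.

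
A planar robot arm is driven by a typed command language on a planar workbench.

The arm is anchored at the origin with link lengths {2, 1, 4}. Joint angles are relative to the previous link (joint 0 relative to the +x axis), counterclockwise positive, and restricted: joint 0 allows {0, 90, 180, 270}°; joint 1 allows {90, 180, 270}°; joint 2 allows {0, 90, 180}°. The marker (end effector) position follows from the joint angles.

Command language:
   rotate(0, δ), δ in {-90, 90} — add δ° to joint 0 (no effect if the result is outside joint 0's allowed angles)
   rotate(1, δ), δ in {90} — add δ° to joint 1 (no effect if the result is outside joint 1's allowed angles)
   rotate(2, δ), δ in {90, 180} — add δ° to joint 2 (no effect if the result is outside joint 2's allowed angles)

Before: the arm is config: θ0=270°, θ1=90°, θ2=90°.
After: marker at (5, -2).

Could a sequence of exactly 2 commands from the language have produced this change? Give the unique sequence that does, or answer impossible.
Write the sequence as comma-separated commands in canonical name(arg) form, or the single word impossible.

rotate(2, 90), rotate(2, 180)

key: order matters: swapping rotate(2, 90) and rotate(2, 180) lands elsewhere
begin: config: θ0=270°, θ1=90°, θ2=90°
[1] after rotate(2, 90): config: θ0=270°, θ1=90°, θ2=180°
[2] after rotate(2, 180): config: θ0=270°, θ1=90°, θ2=0°
uniquely the one of 25 2-step routes that fits.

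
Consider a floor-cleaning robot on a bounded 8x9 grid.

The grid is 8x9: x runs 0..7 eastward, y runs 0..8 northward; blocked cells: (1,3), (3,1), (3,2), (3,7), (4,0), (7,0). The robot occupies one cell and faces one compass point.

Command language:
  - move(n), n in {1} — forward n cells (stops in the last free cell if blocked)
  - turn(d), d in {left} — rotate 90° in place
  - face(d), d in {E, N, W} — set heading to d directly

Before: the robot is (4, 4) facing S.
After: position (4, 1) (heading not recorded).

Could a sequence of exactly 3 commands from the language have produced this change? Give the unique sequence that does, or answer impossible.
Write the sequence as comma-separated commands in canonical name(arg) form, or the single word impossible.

from: (4, 4) facing S
t=1 move(1) ⇒ (4, 3) facing S
t=2 move(1) ⇒ (4, 2) facing S
t=3 move(1) ⇒ (4, 1) facing S
no rival 3-sequence matches.

move(1), move(1), move(1)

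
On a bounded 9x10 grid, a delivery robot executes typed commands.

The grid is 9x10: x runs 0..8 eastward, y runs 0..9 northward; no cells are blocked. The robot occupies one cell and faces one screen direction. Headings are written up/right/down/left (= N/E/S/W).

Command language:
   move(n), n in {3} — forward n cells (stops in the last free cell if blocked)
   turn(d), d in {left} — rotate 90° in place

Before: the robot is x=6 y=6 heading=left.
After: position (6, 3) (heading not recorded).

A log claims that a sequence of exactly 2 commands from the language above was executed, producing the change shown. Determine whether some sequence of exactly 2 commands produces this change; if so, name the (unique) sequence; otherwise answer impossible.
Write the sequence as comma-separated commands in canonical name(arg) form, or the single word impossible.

key: order matters: swapping turn(left) and move(3) lands elsewhere
from: x=6 y=6 heading=left
1. turn(left) → x=6 y=6 heading=down
2. move(3) → x=6 y=3 heading=down
all 4 alternatives checked — unique.

turn(left), move(3)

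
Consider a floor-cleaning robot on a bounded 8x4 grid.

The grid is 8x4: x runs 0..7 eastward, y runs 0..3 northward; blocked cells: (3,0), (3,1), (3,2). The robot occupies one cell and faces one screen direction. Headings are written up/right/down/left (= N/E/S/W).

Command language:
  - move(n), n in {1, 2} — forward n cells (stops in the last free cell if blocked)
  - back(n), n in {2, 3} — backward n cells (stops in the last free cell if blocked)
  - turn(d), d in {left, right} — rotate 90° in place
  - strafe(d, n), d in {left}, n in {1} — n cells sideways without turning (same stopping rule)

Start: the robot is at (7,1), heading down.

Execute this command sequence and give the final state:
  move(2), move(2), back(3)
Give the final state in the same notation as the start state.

at (7,3), heading down

begin: at (7,1), heading down
[1] after move(2): at (7,0), heading down
[2] after move(2): at (7,0), heading down
[3] after back(3): at (7,3), heading down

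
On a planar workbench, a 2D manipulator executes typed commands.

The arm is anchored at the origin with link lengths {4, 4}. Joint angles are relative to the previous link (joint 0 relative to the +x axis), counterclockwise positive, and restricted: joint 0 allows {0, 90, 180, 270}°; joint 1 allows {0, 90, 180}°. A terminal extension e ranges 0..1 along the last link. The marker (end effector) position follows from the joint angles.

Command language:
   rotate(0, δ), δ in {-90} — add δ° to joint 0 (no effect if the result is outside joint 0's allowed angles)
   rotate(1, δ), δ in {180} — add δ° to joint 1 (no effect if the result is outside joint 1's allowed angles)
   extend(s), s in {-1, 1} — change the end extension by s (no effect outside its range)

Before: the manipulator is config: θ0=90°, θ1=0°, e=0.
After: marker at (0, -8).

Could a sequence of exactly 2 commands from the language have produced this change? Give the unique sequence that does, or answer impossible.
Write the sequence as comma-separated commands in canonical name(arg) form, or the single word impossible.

rotate(0, -90), rotate(0, -90)

begin: config: θ0=90°, θ1=0°, e=0
t=1 rotate(0, -90) ⇒ config: θ0=0°, θ1=0°, e=0
t=2 rotate(0, -90) ⇒ config: θ0=270°, θ1=0°, e=0
no other 2-command option fits: unique.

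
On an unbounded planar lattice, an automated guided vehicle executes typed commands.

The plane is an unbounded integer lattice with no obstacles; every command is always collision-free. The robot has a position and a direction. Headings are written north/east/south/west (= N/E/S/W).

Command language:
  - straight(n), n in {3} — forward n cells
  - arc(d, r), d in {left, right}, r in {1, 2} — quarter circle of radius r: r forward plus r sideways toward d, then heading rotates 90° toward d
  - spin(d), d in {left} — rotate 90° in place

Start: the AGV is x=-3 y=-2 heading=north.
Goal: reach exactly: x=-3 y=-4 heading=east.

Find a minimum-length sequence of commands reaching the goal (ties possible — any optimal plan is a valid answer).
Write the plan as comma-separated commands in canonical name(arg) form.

begin: x=-3 y=-2 heading=north
t=1 arc(left, 1) ⇒ x=-4 y=-1 heading=west
t=2 arc(left, 1) ⇒ x=-5 y=-2 heading=south
t=3 arc(left, 2) ⇒ x=-3 y=-4 heading=east
nothing shorter than 3 reaches the goal.

arc(left, 1), arc(left, 1), arc(left, 2)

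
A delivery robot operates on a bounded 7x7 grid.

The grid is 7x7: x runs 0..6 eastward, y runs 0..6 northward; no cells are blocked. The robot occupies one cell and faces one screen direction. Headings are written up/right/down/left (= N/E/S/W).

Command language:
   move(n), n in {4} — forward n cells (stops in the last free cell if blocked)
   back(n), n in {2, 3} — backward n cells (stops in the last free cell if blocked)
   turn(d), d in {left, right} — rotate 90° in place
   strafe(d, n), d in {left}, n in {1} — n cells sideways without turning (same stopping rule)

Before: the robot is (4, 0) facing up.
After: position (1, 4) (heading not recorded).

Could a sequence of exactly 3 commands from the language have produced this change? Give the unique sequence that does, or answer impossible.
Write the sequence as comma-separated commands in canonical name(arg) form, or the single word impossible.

key: order matters: swapping move(4) and back(3) lands elsewhere
begin: (4, 0) facing up
t=1 move(4) ⇒ (4, 4) facing up
t=2 turn(right) ⇒ (4, 4) facing right
t=3 back(3) ⇒ (1, 4) facing right
no other 3-command option fits: unique.

move(4), turn(right), back(3)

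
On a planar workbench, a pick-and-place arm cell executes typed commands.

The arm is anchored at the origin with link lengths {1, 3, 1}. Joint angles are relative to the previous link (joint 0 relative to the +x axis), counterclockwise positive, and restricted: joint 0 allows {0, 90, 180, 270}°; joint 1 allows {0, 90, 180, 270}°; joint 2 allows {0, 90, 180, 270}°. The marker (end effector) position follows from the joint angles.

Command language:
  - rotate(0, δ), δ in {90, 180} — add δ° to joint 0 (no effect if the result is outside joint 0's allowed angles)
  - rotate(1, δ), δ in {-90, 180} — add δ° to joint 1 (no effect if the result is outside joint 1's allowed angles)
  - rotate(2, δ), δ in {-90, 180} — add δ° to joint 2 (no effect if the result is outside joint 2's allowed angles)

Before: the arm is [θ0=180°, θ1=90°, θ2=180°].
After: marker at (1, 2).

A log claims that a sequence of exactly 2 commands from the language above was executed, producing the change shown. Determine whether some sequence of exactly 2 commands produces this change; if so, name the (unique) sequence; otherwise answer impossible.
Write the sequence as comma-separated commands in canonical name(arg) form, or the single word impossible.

rotate(0, 90), rotate(0, 90)

begin: [θ0=180°, θ1=90°, θ2=180°]
1. rotate(0, 90) → [θ0=270°, θ1=90°, θ2=180°]
2. rotate(0, 90) → [θ0=0°, θ1=90°, θ2=180°]
uniquely the one of 36 2-step routes that fits.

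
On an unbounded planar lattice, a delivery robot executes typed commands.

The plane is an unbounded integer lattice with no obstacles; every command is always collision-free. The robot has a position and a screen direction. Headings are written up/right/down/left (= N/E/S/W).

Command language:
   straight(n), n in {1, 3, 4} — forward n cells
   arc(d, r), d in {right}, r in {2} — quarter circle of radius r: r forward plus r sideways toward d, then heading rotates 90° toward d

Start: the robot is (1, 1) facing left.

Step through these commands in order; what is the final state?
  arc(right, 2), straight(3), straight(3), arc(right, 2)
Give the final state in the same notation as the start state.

begin: (1, 1) facing left
[1] after arc(right, 2): (-1, 3) facing up
[2] after straight(3): (-1, 6) facing up
[3] after straight(3): (-1, 9) facing up
[4] after arc(right, 2): (1, 11) facing right

(1, 11) facing right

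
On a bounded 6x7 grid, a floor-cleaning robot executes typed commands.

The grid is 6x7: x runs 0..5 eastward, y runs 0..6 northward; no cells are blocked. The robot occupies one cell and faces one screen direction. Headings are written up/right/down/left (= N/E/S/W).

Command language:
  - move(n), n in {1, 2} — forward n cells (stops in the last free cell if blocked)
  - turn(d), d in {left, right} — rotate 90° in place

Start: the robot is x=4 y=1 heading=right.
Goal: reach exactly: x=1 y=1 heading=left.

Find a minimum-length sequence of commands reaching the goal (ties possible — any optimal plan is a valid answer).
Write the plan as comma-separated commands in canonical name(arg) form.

turn(left), turn(left), move(1), move(2)

t0: x=4 y=1 heading=right
1. turn(left) → x=4 y=1 heading=up
2. turn(left) → x=4 y=1 heading=left
3. move(1) → x=3 y=1 heading=left
4. move(2) → x=1 y=1 heading=left
shorter routes all fall short; 4 is best.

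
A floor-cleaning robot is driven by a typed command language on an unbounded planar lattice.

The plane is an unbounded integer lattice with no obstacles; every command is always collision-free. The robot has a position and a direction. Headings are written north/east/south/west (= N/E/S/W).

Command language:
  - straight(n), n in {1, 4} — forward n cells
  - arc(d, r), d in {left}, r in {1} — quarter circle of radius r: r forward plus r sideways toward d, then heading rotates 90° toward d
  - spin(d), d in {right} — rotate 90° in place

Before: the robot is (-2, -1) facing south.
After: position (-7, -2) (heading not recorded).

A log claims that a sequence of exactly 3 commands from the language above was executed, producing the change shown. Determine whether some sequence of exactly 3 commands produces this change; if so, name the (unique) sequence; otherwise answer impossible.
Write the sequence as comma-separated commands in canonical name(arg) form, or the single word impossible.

spin(right), straight(4), arc(left, 1)

key: running arc(left, 1) before spin(right) would end elsewhere — order is forced
initial: (-2, -1) facing south
t=1 spin(right) ⇒ (-2, -1) facing west
t=2 straight(4) ⇒ (-6, -1) facing west
t=3 arc(left, 1) ⇒ (-7, -2) facing south
no rival 3-sequence matches.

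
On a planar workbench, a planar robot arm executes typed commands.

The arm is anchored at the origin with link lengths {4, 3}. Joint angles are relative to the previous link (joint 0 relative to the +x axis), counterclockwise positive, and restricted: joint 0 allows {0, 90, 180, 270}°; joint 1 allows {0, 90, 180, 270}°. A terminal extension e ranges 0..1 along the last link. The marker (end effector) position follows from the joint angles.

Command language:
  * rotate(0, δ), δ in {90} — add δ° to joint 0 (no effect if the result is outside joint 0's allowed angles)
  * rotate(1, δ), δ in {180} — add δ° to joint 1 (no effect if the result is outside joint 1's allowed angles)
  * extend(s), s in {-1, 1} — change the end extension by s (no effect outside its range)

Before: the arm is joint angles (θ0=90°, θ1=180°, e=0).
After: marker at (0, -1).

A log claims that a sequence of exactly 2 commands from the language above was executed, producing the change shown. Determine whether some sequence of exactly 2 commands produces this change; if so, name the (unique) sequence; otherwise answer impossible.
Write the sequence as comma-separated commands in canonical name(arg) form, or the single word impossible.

begin: joint angles (θ0=90°, θ1=180°, e=0)
1. rotate(0, 90) → joint angles (θ0=180°, θ1=180°, e=0)
2. rotate(0, 90) → joint angles (θ0=270°, θ1=180°, e=0)
no other 2-command option fits: unique.

rotate(0, 90), rotate(0, 90)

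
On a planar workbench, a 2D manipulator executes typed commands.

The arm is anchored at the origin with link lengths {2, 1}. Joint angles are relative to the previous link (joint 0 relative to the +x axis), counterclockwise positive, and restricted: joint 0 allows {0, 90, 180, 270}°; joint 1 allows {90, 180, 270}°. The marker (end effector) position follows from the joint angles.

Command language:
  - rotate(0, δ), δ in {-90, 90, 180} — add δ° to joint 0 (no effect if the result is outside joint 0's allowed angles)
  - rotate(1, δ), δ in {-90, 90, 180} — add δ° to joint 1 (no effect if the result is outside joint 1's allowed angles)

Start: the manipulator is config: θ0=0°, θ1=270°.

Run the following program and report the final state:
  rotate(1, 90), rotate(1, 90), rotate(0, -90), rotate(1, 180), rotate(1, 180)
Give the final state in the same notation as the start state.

from: config: θ0=0°, θ1=270°
t=1 rotate(1, 90) ⇒ config: θ0=0°, θ1=270°
t=2 rotate(1, 90) ⇒ config: θ0=0°, θ1=270°
t=3 rotate(0, -90) ⇒ config: θ0=270°, θ1=270°
t=4 rotate(1, 180) ⇒ config: θ0=270°, θ1=90°
t=5 rotate(1, 180) ⇒ config: θ0=270°, θ1=270°

config: θ0=270°, θ1=270°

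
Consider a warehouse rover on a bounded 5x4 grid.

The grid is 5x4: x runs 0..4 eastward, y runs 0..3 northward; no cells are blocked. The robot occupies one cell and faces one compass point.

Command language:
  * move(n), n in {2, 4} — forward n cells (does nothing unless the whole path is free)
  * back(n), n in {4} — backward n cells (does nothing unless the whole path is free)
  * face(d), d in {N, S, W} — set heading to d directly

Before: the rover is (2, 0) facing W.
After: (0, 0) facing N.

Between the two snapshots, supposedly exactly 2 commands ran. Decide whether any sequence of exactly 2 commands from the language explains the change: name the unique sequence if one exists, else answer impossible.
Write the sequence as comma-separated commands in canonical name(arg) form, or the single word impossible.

key: running face(N) before move(2) would end elsewhere — order is forced
start: (2, 0) facing W
[1] after move(2): (0, 0) facing W
[2] after face(N): (0, 0) facing N
no other 2-command option fits: unique.

move(2), face(N)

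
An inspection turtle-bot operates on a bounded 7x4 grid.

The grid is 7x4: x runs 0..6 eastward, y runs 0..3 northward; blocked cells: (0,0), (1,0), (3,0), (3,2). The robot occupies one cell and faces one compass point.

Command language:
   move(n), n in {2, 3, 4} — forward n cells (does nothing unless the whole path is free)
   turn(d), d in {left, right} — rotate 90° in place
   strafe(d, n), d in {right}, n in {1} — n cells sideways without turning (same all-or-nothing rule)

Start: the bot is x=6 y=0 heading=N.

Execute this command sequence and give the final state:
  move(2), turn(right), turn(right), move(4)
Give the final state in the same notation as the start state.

from: x=6 y=0 heading=N
1. move(2) → x=6 y=2 heading=N
2. turn(right) → x=6 y=2 heading=E
3. turn(right) → x=6 y=2 heading=S
4. move(4) → x=6 y=2 heading=S

x=6 y=2 heading=S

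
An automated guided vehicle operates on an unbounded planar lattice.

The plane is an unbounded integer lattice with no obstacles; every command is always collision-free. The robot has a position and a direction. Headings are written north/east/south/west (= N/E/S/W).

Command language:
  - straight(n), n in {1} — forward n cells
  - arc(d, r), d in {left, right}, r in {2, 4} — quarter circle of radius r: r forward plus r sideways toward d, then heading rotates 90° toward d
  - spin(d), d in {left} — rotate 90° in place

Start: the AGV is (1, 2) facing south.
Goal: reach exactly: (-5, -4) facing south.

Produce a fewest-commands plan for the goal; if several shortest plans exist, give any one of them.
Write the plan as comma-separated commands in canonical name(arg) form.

arc(right, 4), arc(left, 2)

start: (1, 2) facing south
t=1 arc(right, 4) ⇒ (-3, -2) facing west
t=2 arc(left, 2) ⇒ (-5, -4) facing south
no 1-step plan works, so 2 is optimal.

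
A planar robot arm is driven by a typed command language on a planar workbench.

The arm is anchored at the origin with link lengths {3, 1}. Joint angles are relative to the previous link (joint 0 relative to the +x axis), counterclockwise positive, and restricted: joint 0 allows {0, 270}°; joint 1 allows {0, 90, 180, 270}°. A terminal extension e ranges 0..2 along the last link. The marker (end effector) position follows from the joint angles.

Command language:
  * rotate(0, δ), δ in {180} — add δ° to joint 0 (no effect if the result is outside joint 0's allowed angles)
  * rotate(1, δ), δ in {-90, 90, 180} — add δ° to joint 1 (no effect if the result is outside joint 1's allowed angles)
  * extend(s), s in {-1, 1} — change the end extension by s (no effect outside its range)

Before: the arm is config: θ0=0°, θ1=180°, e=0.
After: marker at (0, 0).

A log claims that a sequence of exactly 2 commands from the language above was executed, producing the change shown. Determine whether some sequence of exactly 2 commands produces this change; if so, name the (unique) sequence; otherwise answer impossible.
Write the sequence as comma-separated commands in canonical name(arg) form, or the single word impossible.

extend(1), extend(1)

t0: config: θ0=0°, θ1=180°, e=0
t=1 extend(1) ⇒ config: θ0=0°, θ1=180°, e=1
t=2 extend(1) ⇒ config: θ0=0°, θ1=180°, e=2
no other 2-command option fits: unique.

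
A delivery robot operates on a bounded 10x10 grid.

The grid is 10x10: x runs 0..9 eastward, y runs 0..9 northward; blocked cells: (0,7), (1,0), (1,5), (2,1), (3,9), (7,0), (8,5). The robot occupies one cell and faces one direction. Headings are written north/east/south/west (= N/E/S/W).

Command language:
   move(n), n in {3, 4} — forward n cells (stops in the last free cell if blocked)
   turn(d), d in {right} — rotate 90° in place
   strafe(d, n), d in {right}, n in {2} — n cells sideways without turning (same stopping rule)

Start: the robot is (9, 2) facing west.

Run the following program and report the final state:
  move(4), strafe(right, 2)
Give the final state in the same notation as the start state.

(5, 4) facing west

start: (9, 2) facing west
1. move(4) → (5, 2) facing west
2. strafe(right, 2) → (5, 4) facing west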